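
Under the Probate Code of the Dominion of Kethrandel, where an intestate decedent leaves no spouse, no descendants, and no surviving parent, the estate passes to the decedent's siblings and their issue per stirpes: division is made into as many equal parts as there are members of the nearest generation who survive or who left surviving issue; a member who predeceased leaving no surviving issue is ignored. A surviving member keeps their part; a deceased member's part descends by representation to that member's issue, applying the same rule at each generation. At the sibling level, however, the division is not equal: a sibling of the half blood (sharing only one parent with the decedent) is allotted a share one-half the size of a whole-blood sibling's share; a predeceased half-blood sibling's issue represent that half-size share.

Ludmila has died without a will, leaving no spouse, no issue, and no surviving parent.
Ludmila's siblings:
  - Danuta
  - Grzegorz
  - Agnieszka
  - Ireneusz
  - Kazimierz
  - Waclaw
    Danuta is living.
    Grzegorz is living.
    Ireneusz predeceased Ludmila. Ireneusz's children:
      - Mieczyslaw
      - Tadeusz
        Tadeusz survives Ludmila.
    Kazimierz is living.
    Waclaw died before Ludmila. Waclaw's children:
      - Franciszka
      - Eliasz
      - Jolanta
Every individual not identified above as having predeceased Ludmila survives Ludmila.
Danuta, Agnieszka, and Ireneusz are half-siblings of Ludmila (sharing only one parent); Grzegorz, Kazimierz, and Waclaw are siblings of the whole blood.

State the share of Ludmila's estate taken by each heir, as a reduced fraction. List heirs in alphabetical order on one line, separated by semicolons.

No spouse, descendants, or parent survives, so the estate passes to Ludmila's siblings per stirpes.
Half-blood siblings count for one-half the weight of whole-blood siblings at the initial division.
Dividing 1 in proportion to weights (total weight 9/2): Danuta (weight 1/2) → 1/9; Grzegorz (weight 1) → 2/9; Agnieszka (weight 1/2) → 1/9; Ireneusz (weight 1/2) → 1/9; Kazimierz (weight 1) → 2/9; Waclaw (weight 1) → 2/9.
Danuta is living and takes 1/9.
Grzegorz is living and takes 2/9.
Agnieszka is living and takes 1/9.
Ireneusz predeceased; the 1/9 allotted to Ireneusz's branch passes to Ireneusz's issue by representation.
The 1/9 is divided into 2 equal shares of 1/18 among Mieczyslaw, Tadeusz.
Mieczyslaw is living and takes 1/18.
Tadeusz is living and takes 1/18.
Kazimierz is living and takes 2/9.
Waclaw predeceased; the 2/9 allotted to Waclaw's branch passes to Waclaw's issue by representation.
The 2/9 is divided into 3 equal shares of 2/27 among Franciszka, Eliasz, Jolanta.
Franciszka is living and takes 2/27.
Eliasz is living and takes 2/27.
Jolanta is living and takes 2/27.

Agnieszka 1/9; Danuta 1/9; Eliasz 2/27; Franciszka 2/27; Grzegorz 2/9; Jolanta 2/27; Kazimierz 2/9; Mieczyslaw 1/18; Tadeusz 1/18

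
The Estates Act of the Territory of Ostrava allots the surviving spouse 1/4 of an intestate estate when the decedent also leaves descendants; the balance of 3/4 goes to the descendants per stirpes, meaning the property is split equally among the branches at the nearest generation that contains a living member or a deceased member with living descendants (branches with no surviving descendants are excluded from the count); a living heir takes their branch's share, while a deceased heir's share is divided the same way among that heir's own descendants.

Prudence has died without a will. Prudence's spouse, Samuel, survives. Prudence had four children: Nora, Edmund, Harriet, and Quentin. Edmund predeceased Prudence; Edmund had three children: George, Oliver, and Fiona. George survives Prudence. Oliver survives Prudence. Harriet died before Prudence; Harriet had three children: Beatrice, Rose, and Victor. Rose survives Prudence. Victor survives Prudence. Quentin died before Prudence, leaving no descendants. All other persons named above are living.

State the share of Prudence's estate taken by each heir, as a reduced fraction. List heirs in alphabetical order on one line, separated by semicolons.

Beatrice 1/12; Fiona 1/12; George 1/12; Nora 1/4; Oliver 1/12; Rose 1/12; Samuel 1/4; Victor 1/12

Samuel, as surviving spouse, takes 1/4.
The remaining 3/4 passes to Prudence's descendants per stirpes.
Quentin left no surviving issue, so that branch lapses and is disregarded.
The 3/4 is divided into 3 equal shares of 1/4 among Nora, Edmund, Harriet.
Nora is living and takes 1/4.
Edmund predeceased; the 1/4 allotted to Edmund's branch passes to Edmund's issue by representation.
The 1/4 is divided into 3 equal shares of 1/12 among George, Oliver, Fiona.
George is living and takes 1/12.
Oliver is living and takes 1/12.
Fiona is living and takes 1/12.
Harriet predeceased; the 1/4 allotted to Harriet's branch passes to Harriet's issue by representation.
The 1/4 is divided into 3 equal shares of 1/12 among Beatrice, Rose, Victor.
Beatrice is living and takes 1/12.
Rose is living and takes 1/12.
Victor is living and takes 1/12.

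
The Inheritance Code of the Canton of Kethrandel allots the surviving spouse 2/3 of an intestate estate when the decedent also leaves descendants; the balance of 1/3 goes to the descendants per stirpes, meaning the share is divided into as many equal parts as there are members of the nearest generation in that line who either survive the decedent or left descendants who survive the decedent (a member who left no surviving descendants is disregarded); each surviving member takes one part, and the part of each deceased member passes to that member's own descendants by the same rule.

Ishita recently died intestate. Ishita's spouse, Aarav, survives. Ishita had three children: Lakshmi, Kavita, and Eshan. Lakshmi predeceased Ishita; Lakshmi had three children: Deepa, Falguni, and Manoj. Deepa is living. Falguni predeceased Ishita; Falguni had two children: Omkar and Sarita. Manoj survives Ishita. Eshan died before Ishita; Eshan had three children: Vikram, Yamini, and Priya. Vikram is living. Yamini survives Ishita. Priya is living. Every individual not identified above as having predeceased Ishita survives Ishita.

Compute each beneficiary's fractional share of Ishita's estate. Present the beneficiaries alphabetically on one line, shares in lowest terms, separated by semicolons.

Aarav, as surviving spouse, takes 2/3.
The remaining 1/3 passes to Ishita's descendants per stirpes.
The 1/3 is divided into 3 equal shares of 1/9 among Lakshmi, Kavita, Eshan.
Lakshmi predeceased; the 1/9 allotted to Lakshmi's branch passes to Lakshmi's issue by representation.
The 1/9 is divided into 3 equal shares of 1/27 among Deepa, Falguni, Manoj.
Deepa is living and takes 1/27.
Falguni predeceased; the 1/27 allotted to Falguni's branch passes to Falguni's issue by representation.
The 1/27 is divided into 2 equal shares of 1/54 among Omkar, Sarita.
Omkar is living and takes 1/54.
Sarita is living and takes 1/54.
Manoj is living and takes 1/27.
Kavita is living and takes 1/9.
Eshan predeceased; the 1/9 allotted to Eshan's branch passes to Eshan's issue by representation.
The 1/9 is divided into 3 equal shares of 1/27 among Vikram, Yamini, Priya.
Vikram is living and takes 1/27.
Yamini is living and takes 1/27.
Priya is living and takes 1/27.

Aarav 2/3; Deepa 1/27; Kavita 1/9; Manoj 1/27; Omkar 1/54; Priya 1/27; Sarita 1/54; Vikram 1/27; Yamini 1/27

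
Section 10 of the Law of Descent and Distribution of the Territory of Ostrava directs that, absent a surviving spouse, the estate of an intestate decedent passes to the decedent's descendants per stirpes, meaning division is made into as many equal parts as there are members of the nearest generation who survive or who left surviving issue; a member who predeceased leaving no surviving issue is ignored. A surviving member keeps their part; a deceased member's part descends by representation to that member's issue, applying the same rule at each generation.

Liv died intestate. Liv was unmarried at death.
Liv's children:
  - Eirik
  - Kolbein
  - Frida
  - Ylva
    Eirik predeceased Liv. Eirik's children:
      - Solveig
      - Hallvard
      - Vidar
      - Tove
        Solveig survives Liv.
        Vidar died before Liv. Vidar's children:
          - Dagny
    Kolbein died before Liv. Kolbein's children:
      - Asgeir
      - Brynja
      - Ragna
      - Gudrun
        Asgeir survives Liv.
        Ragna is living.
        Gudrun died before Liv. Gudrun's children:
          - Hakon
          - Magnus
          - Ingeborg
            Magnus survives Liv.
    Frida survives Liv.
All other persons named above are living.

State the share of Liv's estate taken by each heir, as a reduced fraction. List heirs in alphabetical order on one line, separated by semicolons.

Asgeir 1/16; Brynja 1/16; Dagny 1/16; Frida 1/4; Hakon 1/48; Hallvard 1/16; Ingeborg 1/48; Magnus 1/48; Ragna 1/16; Solveig 1/16; Tove 1/16; Ylva 1/4

There is no surviving spouse, so the entire estate passes to Liv's descendants per stirpes.
The estate is divided into 4 equal shares of 1/4 among Eirik, Kolbein, Frida, Ylva.
Eirik predeceased; the 1/4 allotted to Eirik's branch passes to Eirik's issue by representation.
The 1/4 is divided into 4 equal shares of 1/16 among Solveig, Hallvard, Vidar, Tove.
Solveig is living and takes 1/16.
Hallvard is living and takes 1/16.
Vidar predeceased; the 1/16 allotted to Vidar's branch passes to Vidar's issue by representation.
Dagny is the sole taker at this level and receives the full 1/16.
Tove is living and takes 1/16.
Kolbein predeceased; the 1/4 allotted to Kolbein's branch passes to Kolbein's issue by representation.
The 1/4 is divided into 4 equal shares of 1/16 among Asgeir, Brynja, Ragna, Gudrun.
Asgeir is living and takes 1/16.
Brynja is living and takes 1/16.
Ragna is living and takes 1/16.
Gudrun predeceased; the 1/16 allotted to Gudrun's branch passes to Gudrun's issue by representation.
The 1/16 is divided into 3 equal shares of 1/48 among Hakon, Magnus, Ingeborg.
Hakon is living and takes 1/48.
Magnus is living and takes 1/48.
Ingeborg is living and takes 1/48.
Frida is living and takes 1/4.
Ylva is living and takes 1/4.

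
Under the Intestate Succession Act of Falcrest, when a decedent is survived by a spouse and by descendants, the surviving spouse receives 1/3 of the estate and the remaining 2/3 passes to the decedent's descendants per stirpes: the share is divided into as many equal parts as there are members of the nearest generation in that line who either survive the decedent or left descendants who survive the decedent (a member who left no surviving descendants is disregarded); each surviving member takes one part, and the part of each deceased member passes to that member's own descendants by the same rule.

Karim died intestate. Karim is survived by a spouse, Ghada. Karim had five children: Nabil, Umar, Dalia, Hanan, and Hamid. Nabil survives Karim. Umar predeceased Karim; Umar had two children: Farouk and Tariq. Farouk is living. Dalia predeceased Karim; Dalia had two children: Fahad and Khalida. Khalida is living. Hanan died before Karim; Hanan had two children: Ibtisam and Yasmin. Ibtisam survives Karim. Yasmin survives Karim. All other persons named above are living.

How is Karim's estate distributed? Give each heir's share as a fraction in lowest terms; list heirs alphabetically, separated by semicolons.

Fahad 1/15; Farouk 1/15; Ghada 1/3; Hamid 2/15; Ibtisam 1/15; Khalida 1/15; Nabil 2/15; Tariq 1/15; Yasmin 1/15

Ghada, as surviving spouse, takes 1/3.
The remaining 2/3 passes to Karim's descendants per stirpes.
The 2/3 is divided into 5 equal shares of 2/15 among Nabil, Umar, Dalia, Hanan, Hamid.
Nabil is living and takes 2/15.
Umar predeceased; the 2/15 allotted to Umar's branch passes to Umar's issue by representation.
The 2/15 is divided into 2 equal shares of 1/15 among Farouk, Tariq.
Farouk is living and takes 1/15.
Tariq is living and takes 1/15.
Dalia predeceased; the 2/15 allotted to Dalia's branch passes to Dalia's issue by representation.
The 2/15 is divided into 2 equal shares of 1/15 among Fahad, Khalida.
Fahad is living and takes 1/15.
Khalida is living and takes 1/15.
Hanan predeceased; the 2/15 allotted to Hanan's branch passes to Hanan's issue by representation.
The 2/15 is divided into 2 equal shares of 1/15 among Ibtisam, Yasmin.
Ibtisam is living and takes 1/15.
Yasmin is living and takes 1/15.
Hamid is living and takes 2/15.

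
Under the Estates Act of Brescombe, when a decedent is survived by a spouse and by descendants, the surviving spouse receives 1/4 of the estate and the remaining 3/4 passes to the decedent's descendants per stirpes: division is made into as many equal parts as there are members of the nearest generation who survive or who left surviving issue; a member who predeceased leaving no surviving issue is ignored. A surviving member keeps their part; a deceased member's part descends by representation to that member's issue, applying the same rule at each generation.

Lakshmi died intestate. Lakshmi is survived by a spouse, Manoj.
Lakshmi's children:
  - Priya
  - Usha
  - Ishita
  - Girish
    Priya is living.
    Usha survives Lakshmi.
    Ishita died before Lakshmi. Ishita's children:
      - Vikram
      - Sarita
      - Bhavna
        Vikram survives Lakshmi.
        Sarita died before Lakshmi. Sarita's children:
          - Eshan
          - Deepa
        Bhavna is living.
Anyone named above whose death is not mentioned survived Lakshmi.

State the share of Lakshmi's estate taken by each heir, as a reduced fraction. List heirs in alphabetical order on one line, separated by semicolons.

Bhavna 1/16; Deepa 1/32; Eshan 1/32; Girish 3/16; Manoj 1/4; Priya 3/16; Usha 3/16; Vikram 1/16

Manoj, as surviving spouse, takes 1/4.
The remaining 3/4 passes to Lakshmi's descendants per stirpes.
The 3/4 is divided into 4 equal shares of 3/16 among Priya, Usha, Ishita, Girish.
Priya is living and takes 3/16.
Usha is living and takes 3/16.
Ishita predeceased; the 3/16 allotted to Ishita's branch passes to Ishita's issue by representation.
The 3/16 is divided into 3 equal shares of 1/16 among Vikram, Sarita, Bhavna.
Vikram is living and takes 1/16.
Sarita predeceased; the 1/16 allotted to Sarita's branch passes to Sarita's issue by representation.
The 1/16 is divided into 2 equal shares of 1/32 among Eshan, Deepa.
Eshan is living and takes 1/32.
Deepa is living and takes 1/32.
Bhavna is living and takes 1/16.
Girish is living and takes 3/16.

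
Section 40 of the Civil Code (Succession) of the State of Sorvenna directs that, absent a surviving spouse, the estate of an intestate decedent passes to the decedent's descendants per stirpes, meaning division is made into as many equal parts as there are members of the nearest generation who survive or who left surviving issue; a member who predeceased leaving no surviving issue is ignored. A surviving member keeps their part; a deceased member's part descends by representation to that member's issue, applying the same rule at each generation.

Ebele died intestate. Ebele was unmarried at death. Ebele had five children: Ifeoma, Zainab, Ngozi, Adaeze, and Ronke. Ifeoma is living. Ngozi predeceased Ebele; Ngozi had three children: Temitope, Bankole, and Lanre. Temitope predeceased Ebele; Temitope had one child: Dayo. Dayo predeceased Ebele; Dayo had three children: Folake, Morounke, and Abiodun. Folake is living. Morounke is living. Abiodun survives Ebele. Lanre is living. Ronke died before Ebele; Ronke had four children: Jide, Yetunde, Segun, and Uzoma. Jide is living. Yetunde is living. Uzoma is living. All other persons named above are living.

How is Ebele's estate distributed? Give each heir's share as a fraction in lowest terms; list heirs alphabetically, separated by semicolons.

There is no surviving spouse, so the entire estate passes to Ebele's descendants per stirpes.
The estate is divided into 5 equal shares of 1/5 among Ifeoma, Zainab, Ngozi, Adaeze, Ronke.
Ifeoma is living and takes 1/5.
Zainab is living and takes 1/5.
Ngozi predeceased; the 1/5 allotted to Ngozi's branch passes to Ngozi's issue by representation.
The 1/5 is divided into 3 equal shares of 1/15 among Temitope, Bankole, Lanre.
Temitope predeceased; the 1/15 allotted to Temitope's branch passes to Temitope's issue by representation.
Dayo's line is the sole branch at this level, so the full 1/15 passes to Dayo's issue by representation.
The 1/15 is divided into 3 equal shares of 1/45 among Folake, Morounke, Abiodun.
Folake is living and takes 1/45.
Morounke is living and takes 1/45.
Abiodun is living and takes 1/45.
Bankole is living and takes 1/15.
Lanre is living and takes 1/15.
Adaeze is living and takes 1/5.
Ronke predeceased; the 1/5 allotted to Ronke's branch passes to Ronke's issue by representation.
The 1/5 is divided into 4 equal shares of 1/20 among Jide, Yetunde, Segun, Uzoma.
Jide is living and takes 1/20.
Yetunde is living and takes 1/20.
Segun is living and takes 1/20.
Uzoma is living and takes 1/20.

Abiodun 1/45; Adaeze 1/5; Bankole 1/15; Folake 1/45; Ifeoma 1/5; Jide 1/20; Lanre 1/15; Morounke 1/45; Segun 1/20; Uzoma 1/20; Yetunde 1/20; Zainab 1/5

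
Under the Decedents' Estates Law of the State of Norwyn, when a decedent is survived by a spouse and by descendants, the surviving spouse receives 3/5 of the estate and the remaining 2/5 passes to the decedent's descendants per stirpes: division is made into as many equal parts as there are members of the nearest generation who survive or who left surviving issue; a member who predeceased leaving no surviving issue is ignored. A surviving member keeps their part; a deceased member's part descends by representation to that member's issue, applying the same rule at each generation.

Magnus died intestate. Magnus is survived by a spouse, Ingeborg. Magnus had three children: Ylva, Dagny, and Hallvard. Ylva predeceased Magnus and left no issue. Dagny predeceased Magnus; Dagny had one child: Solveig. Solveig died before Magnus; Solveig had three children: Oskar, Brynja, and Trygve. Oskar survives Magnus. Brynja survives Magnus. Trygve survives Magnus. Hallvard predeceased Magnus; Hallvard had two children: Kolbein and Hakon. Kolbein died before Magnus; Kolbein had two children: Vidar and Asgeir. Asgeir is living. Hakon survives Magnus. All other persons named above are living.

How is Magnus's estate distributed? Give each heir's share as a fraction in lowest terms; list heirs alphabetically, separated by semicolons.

Asgeir 1/20; Brynja 1/15; Hakon 1/10; Ingeborg 3/5; Oskar 1/15; Trygve 1/15; Vidar 1/20

Ingeborg, as surviving spouse, takes 3/5.
The remaining 2/5 passes to Magnus's descendants per stirpes.
Ylva left no surviving issue, so that branch lapses and is disregarded.
The 2/5 is divided into 2 equal shares of 1/5 among Dagny, Hallvard.
Dagny predeceased; the 1/5 allotted to Dagny's branch passes to Dagny's issue by representation.
Solveig's line is the sole branch at this level, so the full 1/5 passes to Solveig's issue by representation.
The 1/5 is divided into 3 equal shares of 1/15 among Oskar, Brynja, Trygve.
Oskar is living and takes 1/15.
Brynja is living and takes 1/15.
Trygve is living and takes 1/15.
Hallvard predeceased; the 1/5 allotted to Hallvard's branch passes to Hallvard's issue by representation.
The 1/5 is divided into 2 equal shares of 1/10 among Kolbein, Hakon.
Kolbein predeceased; the 1/10 allotted to Kolbein's branch passes to Kolbein's issue by representation.
The 1/10 is divided into 2 equal shares of 1/20 among Vidar, Asgeir.
Vidar is living and takes 1/20.
Asgeir is living and takes 1/20.
Hakon is living and takes 1/10.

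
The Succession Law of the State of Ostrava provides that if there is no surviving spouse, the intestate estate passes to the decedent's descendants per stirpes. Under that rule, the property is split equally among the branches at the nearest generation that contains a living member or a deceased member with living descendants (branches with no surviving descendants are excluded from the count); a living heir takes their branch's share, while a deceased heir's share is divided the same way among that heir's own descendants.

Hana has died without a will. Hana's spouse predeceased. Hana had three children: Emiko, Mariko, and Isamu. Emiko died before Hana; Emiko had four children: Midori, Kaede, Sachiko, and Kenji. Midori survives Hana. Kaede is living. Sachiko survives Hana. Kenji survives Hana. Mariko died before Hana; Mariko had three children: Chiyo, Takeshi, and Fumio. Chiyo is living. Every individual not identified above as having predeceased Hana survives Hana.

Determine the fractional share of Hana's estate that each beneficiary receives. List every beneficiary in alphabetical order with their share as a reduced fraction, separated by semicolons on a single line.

Chiyo 1/9; Fumio 1/9; Isamu 1/3; Kaede 1/12; Kenji 1/12; Midori 1/12; Sachiko 1/12; Takeshi 1/9

There is no surviving spouse, so the entire estate passes to Hana's descendants per stirpes.
The estate is divided into 3 equal shares of 1/3 among Emiko, Mariko, Isamu.
Emiko predeceased; the 1/3 allotted to Emiko's branch passes to Emiko's issue by representation.
The 1/3 is divided into 4 equal shares of 1/12 among Midori, Kaede, Sachiko, Kenji.
Midori is living and takes 1/12.
Kaede is living and takes 1/12.
Sachiko is living and takes 1/12.
Kenji is living and takes 1/12.
Mariko predeceased; the 1/3 allotted to Mariko's branch passes to Mariko's issue by representation.
The 1/3 is divided into 3 equal shares of 1/9 among Chiyo, Takeshi, Fumio.
Chiyo is living and takes 1/9.
Takeshi is living and takes 1/9.
Fumio is living and takes 1/9.
Isamu is living and takes 1/3.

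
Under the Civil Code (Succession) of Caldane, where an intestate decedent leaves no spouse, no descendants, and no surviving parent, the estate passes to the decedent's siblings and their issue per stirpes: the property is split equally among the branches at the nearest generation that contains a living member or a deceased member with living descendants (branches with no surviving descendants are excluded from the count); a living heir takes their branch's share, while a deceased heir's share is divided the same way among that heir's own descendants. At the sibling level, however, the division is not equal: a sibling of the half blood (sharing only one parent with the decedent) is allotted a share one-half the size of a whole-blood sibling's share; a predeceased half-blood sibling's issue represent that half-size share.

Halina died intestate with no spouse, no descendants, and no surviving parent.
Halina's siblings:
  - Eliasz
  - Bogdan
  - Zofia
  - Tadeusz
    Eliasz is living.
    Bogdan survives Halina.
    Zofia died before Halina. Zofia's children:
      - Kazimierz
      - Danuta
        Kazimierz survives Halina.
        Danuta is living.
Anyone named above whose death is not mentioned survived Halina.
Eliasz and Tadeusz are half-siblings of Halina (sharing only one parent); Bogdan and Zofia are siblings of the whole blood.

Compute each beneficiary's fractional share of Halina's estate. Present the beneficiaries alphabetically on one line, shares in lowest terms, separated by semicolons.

No spouse, descendants, or parent survives, so the estate passes to Halina's siblings per stirpes.
Half-blood siblings count for one-half the weight of whole-blood siblings at the initial division.
Dividing 1 in proportion to weights (total weight 3): Eliasz (weight 1/2) → 1/6; Bogdan (weight 1) → 1/3; Zofia (weight 1) → 1/3; Tadeusz (weight 1/2) → 1/6.
Eliasz is living and takes 1/6.
Bogdan is living and takes 1/3.
Zofia predeceased; the 1/3 allotted to Zofia's branch passes to Zofia's issue by representation.
The 1/3 is divided into 2 equal shares of 1/6 among Kazimierz, Danuta.
Kazimierz is living and takes 1/6.
Danuta is living and takes 1/6.
Tadeusz is living and takes 1/6.

Bogdan 1/3; Danuta 1/6; Eliasz 1/6; Kazimierz 1/6; Tadeusz 1/6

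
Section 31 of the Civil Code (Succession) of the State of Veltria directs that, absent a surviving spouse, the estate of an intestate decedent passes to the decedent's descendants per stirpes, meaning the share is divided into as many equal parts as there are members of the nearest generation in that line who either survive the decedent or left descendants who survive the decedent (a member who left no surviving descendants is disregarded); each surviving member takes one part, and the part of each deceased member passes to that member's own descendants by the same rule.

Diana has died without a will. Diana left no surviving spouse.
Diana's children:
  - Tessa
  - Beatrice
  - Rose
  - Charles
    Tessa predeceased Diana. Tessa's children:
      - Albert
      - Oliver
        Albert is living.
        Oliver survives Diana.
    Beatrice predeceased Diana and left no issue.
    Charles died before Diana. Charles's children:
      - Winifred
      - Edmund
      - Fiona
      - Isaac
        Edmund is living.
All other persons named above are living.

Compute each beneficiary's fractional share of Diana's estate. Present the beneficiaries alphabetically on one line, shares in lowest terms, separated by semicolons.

Albert 1/6; Edmund 1/12; Fiona 1/12; Isaac 1/12; Oliver 1/6; Rose 1/3; Winifred 1/12

There is no surviving spouse, so the entire estate passes to Diana's descendants per stirpes.
Beatrice left no surviving issue, so that branch lapses and is disregarded.
The estate is divided into 3 equal shares of 1/3 among Tessa, Rose, Charles.
Tessa predeceased; the 1/3 allotted to Tessa's branch passes to Tessa's issue by representation.
The 1/3 is divided into 2 equal shares of 1/6 among Albert, Oliver.
Albert is living and takes 1/6.
Oliver is living and takes 1/6.
Rose is living and takes 1/3.
Charles predeceased; the 1/3 allotted to Charles's branch passes to Charles's issue by representation.
The 1/3 is divided into 4 equal shares of 1/12 among Winifred, Edmund, Fiona, Isaac.
Winifred is living and takes 1/12.
Edmund is living and takes 1/12.
Fiona is living and takes 1/12.
Isaac is living and takes 1/12.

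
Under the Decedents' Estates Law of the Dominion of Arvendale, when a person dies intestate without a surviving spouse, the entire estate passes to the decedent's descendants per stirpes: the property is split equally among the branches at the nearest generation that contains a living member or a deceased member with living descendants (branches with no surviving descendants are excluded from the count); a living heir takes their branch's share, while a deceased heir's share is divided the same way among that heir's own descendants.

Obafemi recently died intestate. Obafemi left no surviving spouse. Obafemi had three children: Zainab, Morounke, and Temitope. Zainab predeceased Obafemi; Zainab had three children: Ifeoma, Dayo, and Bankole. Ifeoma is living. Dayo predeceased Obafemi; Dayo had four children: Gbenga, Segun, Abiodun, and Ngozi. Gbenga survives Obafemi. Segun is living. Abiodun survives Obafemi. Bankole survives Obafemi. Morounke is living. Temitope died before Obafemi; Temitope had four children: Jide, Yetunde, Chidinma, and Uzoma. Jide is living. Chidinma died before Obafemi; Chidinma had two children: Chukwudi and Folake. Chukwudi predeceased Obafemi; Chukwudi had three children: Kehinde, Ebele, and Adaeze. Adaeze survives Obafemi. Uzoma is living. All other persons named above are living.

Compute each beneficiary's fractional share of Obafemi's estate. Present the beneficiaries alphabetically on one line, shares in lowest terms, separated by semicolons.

There is no surviving spouse, so the entire estate passes to Obafemi's descendants per stirpes.
The estate is divided into 3 equal shares of 1/3 among Zainab, Morounke, Temitope.
Zainab predeceased; the 1/3 allotted to Zainab's branch passes to Zainab's issue by representation.
The 1/3 is divided into 3 equal shares of 1/9 among Ifeoma, Dayo, Bankole.
Ifeoma is living and takes 1/9.
Dayo predeceased; the 1/9 allotted to Dayo's branch passes to Dayo's issue by representation.
The 1/9 is divided into 4 equal shares of 1/36 among Gbenga, Segun, Abiodun, Ngozi.
Gbenga is living and takes 1/36.
Segun is living and takes 1/36.
Abiodun is living and takes 1/36.
Ngozi is living and takes 1/36.
Bankole is living and takes 1/9.
Morounke is living and takes 1/3.
Temitope predeceased; the 1/3 allotted to Temitope's branch passes to Temitope's issue by representation.
The 1/3 is divided into 4 equal shares of 1/12 among Jide, Yetunde, Chidinma, Uzoma.
Jide is living and takes 1/12.
Yetunde is living and takes 1/12.
Chidinma predeceased; the 1/12 allotted to Chidinma's branch passes to Chidinma's issue by representation.
The 1/12 is divided into 2 equal shares of 1/24 among Chukwudi, Folake.
Chukwudi predeceased; the 1/24 allotted to Chukwudi's branch passes to Chukwudi's issue by representation.
The 1/24 is divided into 3 equal shares of 1/72 among Kehinde, Ebele, Adaeze.
Kehinde is living and takes 1/72.
Ebele is living and takes 1/72.
Adaeze is living and takes 1/72.
Folake is living and takes 1/24.
Uzoma is living and takes 1/12.

Abiodun 1/36; Adaeze 1/72; Bankole 1/9; Ebele 1/72; Folake 1/24; Gbenga 1/36; Ifeoma 1/9; Jide 1/12; Kehinde 1/72; Morounke 1/3; Ngozi 1/36; Segun 1/36; Uzoma 1/12; Yetunde 1/12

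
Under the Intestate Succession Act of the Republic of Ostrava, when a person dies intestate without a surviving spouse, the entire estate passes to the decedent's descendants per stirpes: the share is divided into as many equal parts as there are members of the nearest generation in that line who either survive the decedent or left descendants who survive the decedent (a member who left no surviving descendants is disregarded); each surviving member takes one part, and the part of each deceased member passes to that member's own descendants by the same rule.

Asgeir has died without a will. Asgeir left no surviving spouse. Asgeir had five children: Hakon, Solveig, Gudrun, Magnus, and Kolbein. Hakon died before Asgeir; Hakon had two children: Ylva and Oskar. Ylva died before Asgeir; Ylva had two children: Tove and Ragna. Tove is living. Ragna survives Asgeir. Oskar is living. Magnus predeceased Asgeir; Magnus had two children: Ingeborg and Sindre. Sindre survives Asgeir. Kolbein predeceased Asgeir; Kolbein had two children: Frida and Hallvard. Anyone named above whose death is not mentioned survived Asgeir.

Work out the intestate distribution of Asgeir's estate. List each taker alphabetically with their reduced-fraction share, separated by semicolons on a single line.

Frida 1/10; Gudrun 1/5; Hallvard 1/10; Ingeborg 1/10; Oskar 1/10; Ragna 1/20; Sindre 1/10; Solveig 1/5; Tove 1/20

There is no surviving spouse, so the entire estate passes to Asgeir's descendants per stirpes.
The estate is divided into 5 equal shares of 1/5 among Hakon, Solveig, Gudrun, Magnus, Kolbein.
Hakon predeceased; the 1/5 allotted to Hakon's branch passes to Hakon's issue by representation.
The 1/5 is divided into 2 equal shares of 1/10 among Ylva, Oskar.
Ylva predeceased; the 1/10 allotted to Ylva's branch passes to Ylva's issue by representation.
The 1/10 is divided into 2 equal shares of 1/20 among Tove, Ragna.
Tove is living and takes 1/20.
Ragna is living and takes 1/20.
Oskar is living and takes 1/10.
Solveig is living and takes 1/5.
Gudrun is living and takes 1/5.
Magnus predeceased; the 1/5 allotted to Magnus's branch passes to Magnus's issue by representation.
The 1/5 is divided into 2 equal shares of 1/10 among Ingeborg, Sindre.
Ingeborg is living and takes 1/10.
Sindre is living and takes 1/10.
Kolbein predeceased; the 1/5 allotted to Kolbein's branch passes to Kolbein's issue by representation.
The 1/5 is divided into 2 equal shares of 1/10 among Frida, Hallvard.
Frida is living and takes 1/10.
Hallvard is living and takes 1/10.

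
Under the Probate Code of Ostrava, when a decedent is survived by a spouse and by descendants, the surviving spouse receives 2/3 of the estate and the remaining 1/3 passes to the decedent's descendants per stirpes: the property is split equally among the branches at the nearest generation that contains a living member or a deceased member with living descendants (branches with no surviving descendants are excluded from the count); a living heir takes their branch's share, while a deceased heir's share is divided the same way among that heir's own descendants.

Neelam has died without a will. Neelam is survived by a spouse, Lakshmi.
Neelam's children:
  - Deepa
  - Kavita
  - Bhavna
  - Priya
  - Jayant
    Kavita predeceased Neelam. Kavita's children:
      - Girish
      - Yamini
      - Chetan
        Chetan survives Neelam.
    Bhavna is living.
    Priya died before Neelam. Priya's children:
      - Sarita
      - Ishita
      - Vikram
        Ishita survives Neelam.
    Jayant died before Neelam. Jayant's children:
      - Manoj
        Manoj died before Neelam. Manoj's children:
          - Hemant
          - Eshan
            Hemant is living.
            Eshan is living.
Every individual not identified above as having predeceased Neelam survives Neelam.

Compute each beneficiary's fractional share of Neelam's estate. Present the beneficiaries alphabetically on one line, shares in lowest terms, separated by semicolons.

Lakshmi, as surviving spouse, takes 2/3.
The remaining 1/3 passes to Neelam's descendants per stirpes.
The 1/3 is divided into 5 equal shares of 1/15 among Deepa, Kavita, Bhavna, Priya, Jayant.
Deepa is living and takes 1/15.
Kavita predeceased; the 1/15 allotted to Kavita's branch passes to Kavita's issue by representation.
The 1/15 is divided into 3 equal shares of 1/45 among Girish, Yamini, Chetan.
Girish is living and takes 1/45.
Yamini is living and takes 1/45.
Chetan is living and takes 1/45.
Bhavna is living and takes 1/15.
Priya predeceased; the 1/15 allotted to Priya's branch passes to Priya's issue by representation.
The 1/15 is divided into 3 equal shares of 1/45 among Sarita, Ishita, Vikram.
Sarita is living and takes 1/45.
Ishita is living and takes 1/45.
Vikram is living and takes 1/45.
Jayant predeceased; the 1/15 allotted to Jayant's branch passes to Jayant's issue by representation.
Manoj's line is the sole branch at this level, so the full 1/15 passes to Manoj's issue by representation.
The 1/15 is divided into 2 equal shares of 1/30 among Hemant, Eshan.
Hemant is living and takes 1/30.
Eshan is living and takes 1/30.

Bhavna 1/15; Chetan 1/45; Deepa 1/15; Eshan 1/30; Girish 1/45; Hemant 1/30; Ishita 1/45; Lakshmi 2/3; Sarita 1/45; Vikram 1/45; Yamini 1/45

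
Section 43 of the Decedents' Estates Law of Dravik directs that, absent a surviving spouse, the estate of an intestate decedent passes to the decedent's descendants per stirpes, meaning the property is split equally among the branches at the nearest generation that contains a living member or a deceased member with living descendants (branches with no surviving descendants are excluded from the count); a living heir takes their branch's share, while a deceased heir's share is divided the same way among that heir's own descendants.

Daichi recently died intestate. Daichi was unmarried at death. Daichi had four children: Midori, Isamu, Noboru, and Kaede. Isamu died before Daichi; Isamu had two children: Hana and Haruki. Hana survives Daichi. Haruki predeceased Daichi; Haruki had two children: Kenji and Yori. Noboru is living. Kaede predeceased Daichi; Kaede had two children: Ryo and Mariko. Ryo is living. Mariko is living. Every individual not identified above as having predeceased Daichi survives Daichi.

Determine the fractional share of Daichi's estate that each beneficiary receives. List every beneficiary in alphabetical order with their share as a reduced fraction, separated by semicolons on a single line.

There is no surviving spouse, so the entire estate passes to Daichi's descendants per stirpes.
The estate is divided into 4 equal shares of 1/4 among Midori, Isamu, Noboru, Kaede.
Midori is living and takes 1/4.
Isamu predeceased; the 1/4 allotted to Isamu's branch passes to Isamu's issue by representation.
The 1/4 is divided into 2 equal shares of 1/8 among Hana, Haruki.
Hana is living and takes 1/8.
Haruki predeceased; the 1/8 allotted to Haruki's branch passes to Haruki's issue by representation.
The 1/8 is divided into 2 equal shares of 1/16 among Kenji, Yori.
Kenji is living and takes 1/16.
Yori is living and takes 1/16.
Noboru is living and takes 1/4.
Kaede predeceased; the 1/4 allotted to Kaede's branch passes to Kaede's issue by representation.
The 1/4 is divided into 2 equal shares of 1/8 among Ryo, Mariko.
Ryo is living and takes 1/8.
Mariko is living and takes 1/8.

Hana 1/8; Kenji 1/16; Mariko 1/8; Midori 1/4; Noboru 1/4; Ryo 1/8; Yori 1/16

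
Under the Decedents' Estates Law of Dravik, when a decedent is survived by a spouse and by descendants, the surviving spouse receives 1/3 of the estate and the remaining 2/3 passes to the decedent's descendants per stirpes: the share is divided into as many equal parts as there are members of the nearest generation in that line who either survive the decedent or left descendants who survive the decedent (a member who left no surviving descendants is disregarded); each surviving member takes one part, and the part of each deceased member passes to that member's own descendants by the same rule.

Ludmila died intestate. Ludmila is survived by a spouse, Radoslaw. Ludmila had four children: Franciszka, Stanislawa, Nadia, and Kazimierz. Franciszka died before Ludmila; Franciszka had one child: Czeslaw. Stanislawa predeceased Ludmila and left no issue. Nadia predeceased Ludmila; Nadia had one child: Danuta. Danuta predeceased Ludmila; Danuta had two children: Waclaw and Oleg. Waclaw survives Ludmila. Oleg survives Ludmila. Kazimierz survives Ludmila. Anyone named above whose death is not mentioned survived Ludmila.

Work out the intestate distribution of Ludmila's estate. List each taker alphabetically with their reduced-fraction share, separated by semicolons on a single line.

Radoslaw, as surviving spouse, takes 1/3.
The remaining 2/3 passes to Ludmila's descendants per stirpes.
Stanislawa left no surviving issue, so that branch lapses and is disregarded.
The 2/3 is divided into 3 equal shares of 2/9 among Franciszka, Nadia, Kazimierz.
Franciszka predeceased; the 2/9 allotted to Franciszka's branch passes to Franciszka's issue by representation.
Czeslaw is the sole taker at this level and receives the full 2/9.
Nadia predeceased; the 2/9 allotted to Nadia's branch passes to Nadia's issue by representation.
Danuta's line is the sole branch at this level, so the full 2/9 passes to Danuta's issue by representation.
The 2/9 is divided into 2 equal shares of 1/9 among Waclaw, Oleg.
Waclaw is living and takes 1/9.
Oleg is living and takes 1/9.
Kazimierz is living and takes 2/9.

Czeslaw 2/9; Kazimierz 2/9; Oleg 1/9; Radoslaw 1/3; Waclaw 1/9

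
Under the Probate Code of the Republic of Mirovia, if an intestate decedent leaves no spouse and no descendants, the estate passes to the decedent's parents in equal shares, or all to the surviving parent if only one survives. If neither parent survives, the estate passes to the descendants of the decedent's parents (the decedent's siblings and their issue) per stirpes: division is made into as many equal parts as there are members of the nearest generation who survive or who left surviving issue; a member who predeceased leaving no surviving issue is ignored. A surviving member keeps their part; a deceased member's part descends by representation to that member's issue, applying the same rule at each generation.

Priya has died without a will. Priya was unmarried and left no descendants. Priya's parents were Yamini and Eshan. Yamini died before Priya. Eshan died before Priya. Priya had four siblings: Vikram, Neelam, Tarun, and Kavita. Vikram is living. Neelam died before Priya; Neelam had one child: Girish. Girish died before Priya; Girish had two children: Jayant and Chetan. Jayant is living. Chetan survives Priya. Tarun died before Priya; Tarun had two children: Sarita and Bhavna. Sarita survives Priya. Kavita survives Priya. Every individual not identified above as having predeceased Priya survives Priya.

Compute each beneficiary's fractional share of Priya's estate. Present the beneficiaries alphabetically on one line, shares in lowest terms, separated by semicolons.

Neither parent survives and there are no descendants, so the estate passes to Priya's siblings and their issue per stirpes.
The estate is divided into 4 equal shares of 1/4 among Vikram, Neelam, Tarun, Kavita.
Vikram is living and takes 1/4.
Neelam predeceased; the 1/4 allotted to Neelam's branch passes to Neelam's issue by representation.
Girish's line is the sole branch at this level, so the full 1/4 passes to Girish's issue by representation.
The 1/4 is divided into 2 equal shares of 1/8 among Jayant, Chetan.
Jayant is living and takes 1/8.
Chetan is living and takes 1/8.
Tarun predeceased; the 1/4 allotted to Tarun's branch passes to Tarun's issue by representation.
The 1/4 is divided into 2 equal shares of 1/8 among Sarita, Bhavna.
Sarita is living and takes 1/8.
Bhavna is living and takes 1/8.
Kavita is living and takes 1/4.

Bhavna 1/8; Chetan 1/8; Jayant 1/8; Kavita 1/4; Sarita 1/8; Vikram 1/4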